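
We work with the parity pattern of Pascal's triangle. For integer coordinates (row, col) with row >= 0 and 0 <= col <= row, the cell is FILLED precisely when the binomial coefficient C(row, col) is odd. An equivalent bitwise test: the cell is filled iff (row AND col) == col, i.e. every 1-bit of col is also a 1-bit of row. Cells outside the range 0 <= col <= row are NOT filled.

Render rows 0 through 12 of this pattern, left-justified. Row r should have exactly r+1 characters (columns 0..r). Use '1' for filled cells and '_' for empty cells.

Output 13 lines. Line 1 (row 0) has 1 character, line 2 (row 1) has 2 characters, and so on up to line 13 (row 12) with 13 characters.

r0=0: 1
r1=1: 11
r2=10: 1_1
r3=11: 1111
r4=100: 1___1
r5=101: 11__11
r6=110: 1_1_1_1
r7=111: 11111111
r8=1000: 1_______1
r9=1001: 11______11
r10=1010: 1_1_____1_1
r11=1011: 1111____1111
r12=1100: 1___1___1___1

Answer: 1
11
1_1
1111
1___1
11__11
1_1_1_1
11111111
1_______1
11______11
1_1_____1_1
1111____1111
1___1___1___1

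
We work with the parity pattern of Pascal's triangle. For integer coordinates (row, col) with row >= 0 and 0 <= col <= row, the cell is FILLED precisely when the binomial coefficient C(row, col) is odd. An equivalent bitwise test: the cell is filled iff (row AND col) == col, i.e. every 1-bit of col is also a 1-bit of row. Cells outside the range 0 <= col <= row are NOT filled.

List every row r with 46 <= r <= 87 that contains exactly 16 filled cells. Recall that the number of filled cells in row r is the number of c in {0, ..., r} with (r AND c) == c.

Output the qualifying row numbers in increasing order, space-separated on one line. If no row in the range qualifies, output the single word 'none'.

Answer: 46 51 53 54 57 58 60 71 75 77 78 83 85 86

Derivation:
Row r has 2^popcount(r) filled cells, so we need popcount(r) = log2(16) = 4.
Scan r = 46..87 and keep those with exactly 4 one-bits:
r=46=101110 popcount=4 -> KEEP
r=47=101111 popcount=5 -> skip
r=48=110000 popcount=2 -> skip
r=49=110001 popcount=3 -> skip
r=50=110010 popcount=3 -> skip
r=51=110011 popcount=4 -> KEEP
r=52=110100 popcount=3 -> skip
r=53=110101 popcount=4 -> KEEP
r=54=110110 popcount=4 -> KEEP
r=55=110111 popcount=5 -> skip
r=56=111000 popcount=3 -> skip
r=57=111001 popcount=4 -> KEEP
r=58=111010 popcount=4 -> KEEP
r=59=111011 popcount=5 -> skip
r=60=111100 popcount=4 -> KEEP
r=61=111101 popcount=5 -> skip
r=62=111110 popcount=5 -> skip
r=63=111111 popcount=6 -> skip
r=64=1000000 popcount=1 -> skip
r=65=1000001 popcount=2 -> skip
r=66=1000010 popcount=2 -> skip
r=67=1000011 popcount=3 -> skip
r=68=1000100 popcount=2 -> skip
r=69=1000101 popcount=3 -> skip
r=70=1000110 popcount=3 -> skip
r=71=1000111 popcount=4 -> KEEP
r=72=1001000 popcount=2 -> skip
r=73=1001001 popcount=3 -> skip
r=74=1001010 popcount=3 -> skip
r=75=1001011 popcount=4 -> KEEP
r=76=1001100 popcount=3 -> skip
r=77=1001101 popcount=4 -> KEEP
r=78=1001110 popcount=4 -> KEEP
r=79=1001111 popcount=5 -> skip
r=80=1010000 popcount=2 -> skip
r=81=1010001 popcount=3 -> skip
r=82=1010010 popcount=3 -> skip
r=83=1010011 popcount=4 -> KEEP
r=84=1010100 popcount=3 -> skip
r=85=1010101 popcount=4 -> KEEP
r=86=1010110 popcount=4 -> KEEP
r=87=1010111 popcount=5 -> skip
Kept rows: 46 51 53 54 57 58 60 71 75 77 78 83 85 86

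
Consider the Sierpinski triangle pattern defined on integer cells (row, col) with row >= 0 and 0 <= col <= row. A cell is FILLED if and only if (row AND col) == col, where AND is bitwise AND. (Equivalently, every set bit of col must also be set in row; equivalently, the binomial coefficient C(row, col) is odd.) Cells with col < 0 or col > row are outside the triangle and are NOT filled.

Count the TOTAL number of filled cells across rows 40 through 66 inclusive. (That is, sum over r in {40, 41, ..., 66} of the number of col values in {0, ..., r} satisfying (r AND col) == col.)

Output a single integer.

r40=101000 pc2: +4 =4
r41=101001 pc3: +8 =12
r42=101010 pc3: +8 =20
r43=101011 pc4: +16 =36
r44=101100 pc3: +8 =44
r45=101101 pc4: +16 =60
r46=101110 pc4: +16 =76
r47=101111 pc5: +32 =108
r48=110000 pc2: +4 =112
r49=110001 pc3: +8 =120
r50=110010 pc3: +8 =128
r51=110011 pc4: +16 =144
r52=110100 pc3: +8 =152
r53=110101 pc4: +16 =168
r54=110110 pc4: +16 =184
r55=110111 pc5: +32 =216
r56=111000 pc3: +8 =224
r57=111001 pc4: +16 =240
r58=111010 pc4: +16 =256
r59=111011 pc5: +32 =288
r60=111100 pc4: +16 =304
r61=111101 pc5: +32 =336
r62=111110 pc5: +32 =368
r63=111111 pc6: +64 =432
r64=1000000 pc1: +2 =434
r65=1000001 pc2: +4 =438
r66=1000010 pc2: +4 =442

Answer: 442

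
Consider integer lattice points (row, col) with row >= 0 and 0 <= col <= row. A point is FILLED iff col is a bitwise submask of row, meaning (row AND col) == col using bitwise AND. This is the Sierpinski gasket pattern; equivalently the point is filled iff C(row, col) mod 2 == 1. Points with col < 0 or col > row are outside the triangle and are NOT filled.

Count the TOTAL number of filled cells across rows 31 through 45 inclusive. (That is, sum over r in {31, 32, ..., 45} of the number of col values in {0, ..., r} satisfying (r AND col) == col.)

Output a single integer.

r31=11111 pc5: +32 =32
r32=100000 pc1: +2 =34
r33=100001 pc2: +4 =38
r34=100010 pc2: +4 =42
r35=100011 pc3: +8 =50
r36=100100 pc2: +4 =54
r37=100101 pc3: +8 =62
r38=100110 pc3: +8 =70
r39=100111 pc4: +16 =86
r40=101000 pc2: +4 =90
r41=101001 pc3: +8 =98
r42=101010 pc3: +8 =106
r43=101011 pc4: +16 =122
r44=101100 pc3: +8 =130
r45=101101 pc4: +16 =146

Answer: 146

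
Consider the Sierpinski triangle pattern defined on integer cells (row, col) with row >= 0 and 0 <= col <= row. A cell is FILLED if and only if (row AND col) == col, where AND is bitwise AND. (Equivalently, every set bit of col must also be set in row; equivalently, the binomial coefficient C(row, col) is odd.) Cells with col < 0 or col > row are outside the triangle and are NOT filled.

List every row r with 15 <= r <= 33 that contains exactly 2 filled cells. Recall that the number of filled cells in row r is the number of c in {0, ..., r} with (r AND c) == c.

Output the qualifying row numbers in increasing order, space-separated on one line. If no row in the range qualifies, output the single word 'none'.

Row r has 2^popcount(r) filled cells, so we need popcount(r) = log2(2) = 1.
Scan r = 15..33 and keep those with exactly 1 one-bits:
r=15=1111 popcount=4 -> skip
r=16=10000 popcount=1 -> KEEP
r=17=10001 popcount=2 -> skip
r=18=10010 popcount=2 -> skip
r=19=10011 popcount=3 -> skip
r=20=10100 popcount=2 -> skip
r=21=10101 popcount=3 -> skip
r=22=10110 popcount=3 -> skip
r=23=10111 popcount=4 -> skip
r=24=11000 popcount=2 -> skip
r=25=11001 popcount=3 -> skip
r=26=11010 popcount=3 -> skip
r=27=11011 popcount=4 -> skip
r=28=11100 popcount=3 -> skip
r=29=11101 popcount=4 -> skip
r=30=11110 popcount=4 -> skip
r=31=11111 popcount=5 -> skip
r=32=100000 popcount=1 -> KEEP
r=33=100001 popcount=2 -> skip
Kept rows: 16 32

Answer: 16 32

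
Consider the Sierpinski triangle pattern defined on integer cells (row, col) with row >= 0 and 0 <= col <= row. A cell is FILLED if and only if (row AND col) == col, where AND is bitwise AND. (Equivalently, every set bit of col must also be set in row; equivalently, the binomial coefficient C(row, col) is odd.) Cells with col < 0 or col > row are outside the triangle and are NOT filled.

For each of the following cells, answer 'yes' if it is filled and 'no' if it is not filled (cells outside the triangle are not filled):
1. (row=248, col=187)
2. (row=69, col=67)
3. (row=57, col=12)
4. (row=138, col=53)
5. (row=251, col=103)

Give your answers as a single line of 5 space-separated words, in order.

Answer: no no no no no

Derivation:
(248,187): row=0b11111000, col=0b10111011, row AND col = 0b10111000 = 184; 184 != 187 -> empty
(69,67): row=0b1000101, col=0b1000011, row AND col = 0b1000001 = 65; 65 != 67 -> empty
(57,12): row=0b111001, col=0b1100, row AND col = 0b1000 = 8; 8 != 12 -> empty
(138,53): row=0b10001010, col=0b110101, row AND col = 0b0 = 0; 0 != 53 -> empty
(251,103): row=0b11111011, col=0b1100111, row AND col = 0b1100011 = 99; 99 != 103 -> empty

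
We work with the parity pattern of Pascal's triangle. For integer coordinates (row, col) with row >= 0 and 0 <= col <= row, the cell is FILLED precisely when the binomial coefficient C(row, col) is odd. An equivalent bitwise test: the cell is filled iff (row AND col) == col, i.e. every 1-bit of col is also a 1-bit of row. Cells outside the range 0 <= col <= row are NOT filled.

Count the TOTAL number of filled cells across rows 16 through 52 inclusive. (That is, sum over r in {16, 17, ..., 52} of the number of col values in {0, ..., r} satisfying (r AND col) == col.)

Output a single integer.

Answer: 368

Derivation:
r16=10000 pc1: +2 =2
r17=10001 pc2: +4 =6
r18=10010 pc2: +4 =10
r19=10011 pc3: +8 =18
r20=10100 pc2: +4 =22
r21=10101 pc3: +8 =30
r22=10110 pc3: +8 =38
r23=10111 pc4: +16 =54
r24=11000 pc2: +4 =58
r25=11001 pc3: +8 =66
r26=11010 pc3: +8 =74
r27=11011 pc4: +16 =90
r28=11100 pc3: +8 =98
r29=11101 pc4: +16 =114
r30=11110 pc4: +16 =130
r31=11111 pc5: +32 =162
r32=100000 pc1: +2 =164
r33=100001 pc2: +4 =168
r34=100010 pc2: +4 =172
r35=100011 pc3: +8 =180
r36=100100 pc2: +4 =184
r37=100101 pc3: +8 =192
r38=100110 pc3: +8 =200
r39=100111 pc4: +16 =216
r40=101000 pc2: +4 =220
r41=101001 pc3: +8 =228
r42=101010 pc3: +8 =236
r43=101011 pc4: +16 =252
r44=101100 pc3: +8 =260
r45=101101 pc4: +16 =276
r46=101110 pc4: +16 =292
r47=101111 pc5: +32 =324
r48=110000 pc2: +4 =328
r49=110001 pc3: +8 =336
r50=110010 pc3: +8 =344
r51=110011 pc4: +16 =360
r52=110100 pc3: +8 =368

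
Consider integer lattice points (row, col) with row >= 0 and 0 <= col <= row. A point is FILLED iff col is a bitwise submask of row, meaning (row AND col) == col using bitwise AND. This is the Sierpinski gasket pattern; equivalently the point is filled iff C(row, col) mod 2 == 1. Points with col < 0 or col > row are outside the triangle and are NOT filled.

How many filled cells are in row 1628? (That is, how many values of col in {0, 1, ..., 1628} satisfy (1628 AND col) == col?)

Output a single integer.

Answer: 64

Derivation:
1628 in binary = 11001011100
popcount(1628) = number of 1-bits in 11001011100 = 6
A col c satisfies (1628 AND c) == c iff every set bit of c is also set in 1628; each of the 6 set bits of 1628 can independently be on or off in c.
count = 2^6 = 64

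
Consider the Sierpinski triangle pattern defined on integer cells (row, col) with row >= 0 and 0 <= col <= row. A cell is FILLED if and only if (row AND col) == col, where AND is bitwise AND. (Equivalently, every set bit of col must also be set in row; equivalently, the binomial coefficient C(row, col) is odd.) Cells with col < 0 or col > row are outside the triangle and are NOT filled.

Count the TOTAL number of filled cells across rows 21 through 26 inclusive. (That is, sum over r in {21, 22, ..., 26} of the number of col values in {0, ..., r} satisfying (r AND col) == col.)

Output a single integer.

r21=10101 pc3: +8 =8
r22=10110 pc3: +8 =16
r23=10111 pc4: +16 =32
r24=11000 pc2: +4 =36
r25=11001 pc3: +8 =44
r26=11010 pc3: +8 =52

Answer: 52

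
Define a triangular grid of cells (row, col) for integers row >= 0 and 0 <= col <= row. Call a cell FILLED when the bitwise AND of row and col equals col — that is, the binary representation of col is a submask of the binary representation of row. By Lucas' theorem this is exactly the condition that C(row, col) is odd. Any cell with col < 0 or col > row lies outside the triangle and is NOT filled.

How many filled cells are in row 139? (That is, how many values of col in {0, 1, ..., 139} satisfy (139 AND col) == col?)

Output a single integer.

Answer: 16

Derivation:
139 in binary = 10001011
popcount(139) = number of 1-bits in 10001011 = 4
A col c satisfies (139 AND c) == c iff every set bit of c is also set in 139; each of the 4 set bits of 139 can independently be on or off in c.
count = 2^4 = 16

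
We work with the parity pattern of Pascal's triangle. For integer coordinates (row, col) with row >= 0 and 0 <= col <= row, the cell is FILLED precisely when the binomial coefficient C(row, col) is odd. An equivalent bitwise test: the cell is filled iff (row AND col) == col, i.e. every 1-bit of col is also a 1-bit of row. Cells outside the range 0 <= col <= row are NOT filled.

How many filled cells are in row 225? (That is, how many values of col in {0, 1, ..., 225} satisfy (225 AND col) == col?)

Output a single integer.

225 in binary = 11100001
popcount(225) = number of 1-bits in 11100001 = 4
A col c satisfies (225 AND c) == c iff every set bit of c is also set in 225; each of the 4 set bits of 225 can independently be on or off in c.
count = 2^4 = 16

Answer: 16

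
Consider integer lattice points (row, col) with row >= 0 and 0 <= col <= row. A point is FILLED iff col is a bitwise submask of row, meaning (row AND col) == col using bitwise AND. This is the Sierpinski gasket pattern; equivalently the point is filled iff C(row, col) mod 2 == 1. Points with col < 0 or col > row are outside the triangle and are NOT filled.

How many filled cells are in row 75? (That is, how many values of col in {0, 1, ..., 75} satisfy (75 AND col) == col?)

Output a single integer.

Answer: 16

Derivation:
75 in binary = 1001011
popcount(75) = number of 1-bits in 1001011 = 4
A col c satisfies (75 AND c) == c iff every set bit of c is also set in 75; each of the 4 set bits of 75 can independently be on or off in c.
count = 2^4 = 16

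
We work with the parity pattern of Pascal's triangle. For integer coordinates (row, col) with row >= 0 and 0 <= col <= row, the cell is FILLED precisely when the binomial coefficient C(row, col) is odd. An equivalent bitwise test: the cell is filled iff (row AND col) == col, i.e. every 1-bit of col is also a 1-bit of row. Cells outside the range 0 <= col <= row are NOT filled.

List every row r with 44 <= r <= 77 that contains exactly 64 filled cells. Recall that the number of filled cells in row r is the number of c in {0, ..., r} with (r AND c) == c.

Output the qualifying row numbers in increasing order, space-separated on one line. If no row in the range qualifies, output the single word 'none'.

Answer: 63

Derivation:
Row r has 2^popcount(r) filled cells, so we need popcount(r) = log2(64) = 6.
Scan r = 44..77 and keep those with exactly 6 one-bits:
r=44=101100 popcount=3 -> skip
r=45=101101 popcount=4 -> skip
r=46=101110 popcount=4 -> skip
r=47=101111 popcount=5 -> skip
r=48=110000 popcount=2 -> skip
r=49=110001 popcount=3 -> skip
r=50=110010 popcount=3 -> skip
r=51=110011 popcount=4 -> skip
r=52=110100 popcount=3 -> skip
r=53=110101 popcount=4 -> skip
r=54=110110 popcount=4 -> skip
r=55=110111 popcount=5 -> skip
r=56=111000 popcount=3 -> skip
r=57=111001 popcount=4 -> skip
r=58=111010 popcount=4 -> skip
r=59=111011 popcount=5 -> skip
r=60=111100 popcount=4 -> skip
r=61=111101 popcount=5 -> skip
r=62=111110 popcount=5 -> skip
r=63=111111 popcount=6 -> KEEP
r=64=1000000 popcount=1 -> skip
r=65=1000001 popcount=2 -> skip
r=66=1000010 popcount=2 -> skip
r=67=1000011 popcount=3 -> skip
r=68=1000100 popcount=2 -> skip
r=69=1000101 popcount=3 -> skip
r=70=1000110 popcount=3 -> skip
r=71=1000111 popcount=4 -> skip
r=72=1001000 popcount=2 -> skip
r=73=1001001 popcount=3 -> skip
r=74=1001010 popcount=3 -> skip
r=75=1001011 popcount=4 -> skip
r=76=1001100 popcount=3 -> skip
r=77=1001101 popcount=4 -> skip
Kept rows: 63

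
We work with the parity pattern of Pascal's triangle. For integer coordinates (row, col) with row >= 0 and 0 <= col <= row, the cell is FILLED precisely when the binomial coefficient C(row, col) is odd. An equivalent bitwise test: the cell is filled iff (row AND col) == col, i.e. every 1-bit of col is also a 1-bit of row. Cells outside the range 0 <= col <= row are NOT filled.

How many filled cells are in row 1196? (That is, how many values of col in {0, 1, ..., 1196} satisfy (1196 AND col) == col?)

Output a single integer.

1196 in binary = 10010101100
popcount(1196) = number of 1-bits in 10010101100 = 5
A col c satisfies (1196 AND c) == c iff every set bit of c is also set in 1196; each of the 5 set bits of 1196 can independently be on or off in c.
count = 2^5 = 32

Answer: 32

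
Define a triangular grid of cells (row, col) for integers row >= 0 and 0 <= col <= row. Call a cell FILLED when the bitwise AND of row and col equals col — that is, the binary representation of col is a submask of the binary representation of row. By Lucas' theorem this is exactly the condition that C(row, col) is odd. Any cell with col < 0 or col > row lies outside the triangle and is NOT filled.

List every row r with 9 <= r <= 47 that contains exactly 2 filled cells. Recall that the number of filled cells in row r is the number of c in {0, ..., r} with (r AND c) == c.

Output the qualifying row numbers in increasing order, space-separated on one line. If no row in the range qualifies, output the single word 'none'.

Answer: 16 32

Derivation:
Row r has 2^popcount(r) filled cells, so we need popcount(r) = log2(2) = 1.
Scan r = 9..47 and keep those with exactly 1 one-bits:
r=9=1001 popcount=2 -> skip
r=10=1010 popcount=2 -> skip
r=11=1011 popcount=3 -> skip
r=12=1100 popcount=2 -> skip
r=13=1101 popcount=3 -> skip
r=14=1110 popcount=3 -> skip
r=15=1111 popcount=4 -> skip
r=16=10000 popcount=1 -> KEEP
r=17=10001 popcount=2 -> skip
r=18=10010 popcount=2 -> skip
r=19=10011 popcount=3 -> skip
r=20=10100 popcount=2 -> skip
r=21=10101 popcount=3 -> skip
r=22=10110 popcount=3 -> skip
r=23=10111 popcount=4 -> skip
r=24=11000 popcount=2 -> skip
r=25=11001 popcount=3 -> skip
r=26=11010 popcount=3 -> skip
r=27=11011 popcount=4 -> skip
r=28=11100 popcount=3 -> skip
r=29=11101 popcount=4 -> skip
r=30=11110 popcount=4 -> skip
r=31=11111 popcount=5 -> skip
r=32=100000 popcount=1 -> KEEP
r=33=100001 popcount=2 -> skip
r=34=100010 popcount=2 -> skip
r=35=100011 popcount=3 -> skip
r=36=100100 popcount=2 -> skip
r=37=100101 popcount=3 -> skip
r=38=100110 popcount=3 -> skip
r=39=100111 popcount=4 -> skip
r=40=101000 popcount=2 -> skip
r=41=101001 popcount=3 -> skip
r=42=101010 popcount=3 -> skip
r=43=101011 popcount=4 -> skip
r=44=101100 popcount=3 -> skip
r=45=101101 popcount=4 -> skip
r=46=101110 popcount=4 -> skip
r=47=101111 popcount=5 -> skip
Kept rows: 16 32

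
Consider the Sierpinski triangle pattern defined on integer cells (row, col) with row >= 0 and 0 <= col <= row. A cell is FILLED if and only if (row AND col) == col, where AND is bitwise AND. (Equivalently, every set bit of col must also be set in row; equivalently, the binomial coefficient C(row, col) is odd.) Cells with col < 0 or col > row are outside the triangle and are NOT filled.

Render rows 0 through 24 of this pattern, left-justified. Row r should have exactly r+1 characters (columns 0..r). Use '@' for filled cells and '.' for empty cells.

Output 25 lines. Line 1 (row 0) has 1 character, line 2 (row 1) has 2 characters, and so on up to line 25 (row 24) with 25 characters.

r0=0: @
r1=1: @@
r2=10: @.@
r3=11: @@@@
r4=100: @...@
r5=101: @@..@@
r6=110: @.@.@.@
r7=111: @@@@@@@@
r8=1000: @.......@
r9=1001: @@......@@
r10=1010: @.@.....@.@
r11=1011: @@@@....@@@@
r12=1100: @...@...@...@
r13=1101: @@..@@..@@..@@
r14=1110: @.@.@.@.@.@.@.@
r15=1111: @@@@@@@@@@@@@@@@
r16=10000: @...............@
r17=10001: @@..............@@
r18=10010: @.@.............@.@
r19=10011: @@@@............@@@@
r20=10100: @...@...........@...@
r21=10101: @@..@@..........@@..@@
r22=10110: @.@.@.@.........@.@.@.@
r23=10111: @@@@@@@@........@@@@@@@@
r24=11000: @.......@.......@.......@

Answer: @
@@
@.@
@@@@
@...@
@@..@@
@.@.@.@
@@@@@@@@
@.......@
@@......@@
@.@.....@.@
@@@@....@@@@
@...@...@...@
@@..@@..@@..@@
@.@.@.@.@.@.@.@
@@@@@@@@@@@@@@@@
@...............@
@@..............@@
@.@.............@.@
@@@@............@@@@
@...@...........@...@
@@..@@..........@@..@@
@.@.@.@.........@.@.@.@
@@@@@@@@........@@@@@@@@
@.......@.......@.......@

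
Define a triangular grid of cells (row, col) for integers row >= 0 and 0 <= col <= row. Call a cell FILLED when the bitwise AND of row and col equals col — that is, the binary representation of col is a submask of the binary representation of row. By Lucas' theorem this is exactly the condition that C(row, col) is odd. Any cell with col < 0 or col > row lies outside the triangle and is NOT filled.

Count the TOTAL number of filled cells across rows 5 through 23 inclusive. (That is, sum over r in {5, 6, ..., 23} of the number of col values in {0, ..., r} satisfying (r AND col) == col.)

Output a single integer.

Answer: 124

Derivation:
r5=101 pc2: +4 =4
r6=110 pc2: +4 =8
r7=111 pc3: +8 =16
r8=1000 pc1: +2 =18
r9=1001 pc2: +4 =22
r10=1010 pc2: +4 =26
r11=1011 pc3: +8 =34
r12=1100 pc2: +4 =38
r13=1101 pc3: +8 =46
r14=1110 pc3: +8 =54
r15=1111 pc4: +16 =70
r16=10000 pc1: +2 =72
r17=10001 pc2: +4 =76
r18=10010 pc2: +4 =80
r19=10011 pc3: +8 =88
r20=10100 pc2: +4 =92
r21=10101 pc3: +8 =100
r22=10110 pc3: +8 =108
r23=10111 pc4: +16 =124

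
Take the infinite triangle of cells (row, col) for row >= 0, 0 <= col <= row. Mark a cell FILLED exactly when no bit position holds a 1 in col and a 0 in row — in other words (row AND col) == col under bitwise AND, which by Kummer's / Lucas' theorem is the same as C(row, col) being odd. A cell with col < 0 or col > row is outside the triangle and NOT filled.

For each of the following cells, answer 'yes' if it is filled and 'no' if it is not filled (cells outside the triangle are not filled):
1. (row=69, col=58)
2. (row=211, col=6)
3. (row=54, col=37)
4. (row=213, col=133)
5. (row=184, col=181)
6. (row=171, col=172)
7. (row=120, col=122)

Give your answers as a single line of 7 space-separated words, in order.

Answer: no no no yes no no no

Derivation:
(69,58): row=0b1000101, col=0b111010, row AND col = 0b0 = 0; 0 != 58 -> empty
(211,6): row=0b11010011, col=0b110, row AND col = 0b10 = 2; 2 != 6 -> empty
(54,37): row=0b110110, col=0b100101, row AND col = 0b100100 = 36; 36 != 37 -> empty
(213,133): row=0b11010101, col=0b10000101, row AND col = 0b10000101 = 133; 133 == 133 -> filled
(184,181): row=0b10111000, col=0b10110101, row AND col = 0b10110000 = 176; 176 != 181 -> empty
(171,172): col outside [0, 171] -> not filled
(120,122): col outside [0, 120] -> not filled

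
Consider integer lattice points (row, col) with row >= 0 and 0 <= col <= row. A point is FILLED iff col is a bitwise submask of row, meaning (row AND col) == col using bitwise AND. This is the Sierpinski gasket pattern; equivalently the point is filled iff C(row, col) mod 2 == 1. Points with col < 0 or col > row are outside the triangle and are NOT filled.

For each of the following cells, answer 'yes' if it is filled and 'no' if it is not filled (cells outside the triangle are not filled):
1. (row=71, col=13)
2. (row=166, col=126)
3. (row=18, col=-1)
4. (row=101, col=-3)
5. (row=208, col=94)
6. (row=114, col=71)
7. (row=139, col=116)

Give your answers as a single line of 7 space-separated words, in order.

(71,13): row=0b1000111, col=0b1101, row AND col = 0b101 = 5; 5 != 13 -> empty
(166,126): row=0b10100110, col=0b1111110, row AND col = 0b100110 = 38; 38 != 126 -> empty
(18,-1): col outside [0, 18] -> not filled
(101,-3): col outside [0, 101] -> not filled
(208,94): row=0b11010000, col=0b1011110, row AND col = 0b1010000 = 80; 80 != 94 -> empty
(114,71): row=0b1110010, col=0b1000111, row AND col = 0b1000010 = 66; 66 != 71 -> empty
(139,116): row=0b10001011, col=0b1110100, row AND col = 0b0 = 0; 0 != 116 -> empty

Answer: no no no no no no no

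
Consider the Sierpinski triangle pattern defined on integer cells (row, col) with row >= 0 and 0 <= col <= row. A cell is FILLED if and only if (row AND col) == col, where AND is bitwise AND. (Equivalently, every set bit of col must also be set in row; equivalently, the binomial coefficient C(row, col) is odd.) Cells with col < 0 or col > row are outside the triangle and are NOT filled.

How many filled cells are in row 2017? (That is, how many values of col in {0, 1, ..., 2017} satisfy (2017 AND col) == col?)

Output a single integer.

Answer: 128

Derivation:
2017 in binary = 11111100001
popcount(2017) = number of 1-bits in 11111100001 = 7
A col c satisfies (2017 AND c) == c iff every set bit of c is also set in 2017; each of the 7 set bits of 2017 can independently be on or off in c.
count = 2^7 = 128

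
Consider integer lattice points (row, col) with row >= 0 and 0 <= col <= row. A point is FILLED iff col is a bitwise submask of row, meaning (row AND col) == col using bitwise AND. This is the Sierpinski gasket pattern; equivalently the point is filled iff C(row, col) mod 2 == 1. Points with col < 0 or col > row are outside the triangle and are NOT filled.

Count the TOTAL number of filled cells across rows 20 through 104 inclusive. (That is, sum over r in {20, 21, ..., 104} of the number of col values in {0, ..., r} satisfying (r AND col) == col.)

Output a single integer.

Answer: 1232

Derivation:
r20=10100 pc2: +4 =4
r21=10101 pc3: +8 =12
r22=10110 pc3: +8 =20
r23=10111 pc4: +16 =36
r24=11000 pc2: +4 =40
r25=11001 pc3: +8 =48
r26=11010 pc3: +8 =56
r27=11011 pc4: +16 =72
r28=11100 pc3: +8 =80
r29=11101 pc4: +16 =96
r30=11110 pc4: +16 =112
r31=11111 pc5: +32 =144
r32=100000 pc1: +2 =146
r33=100001 pc2: +4 =150
r34=100010 pc2: +4 =154
r35=100011 pc3: +8 =162
r36=100100 pc2: +4 =166
r37=100101 pc3: +8 =174
r38=100110 pc3: +8 =182
r39=100111 pc4: +16 =198
r40=101000 pc2: +4 =202
r41=101001 pc3: +8 =210
r42=101010 pc3: +8 =218
r43=101011 pc4: +16 =234
r44=101100 pc3: +8 =242
r45=101101 pc4: +16 =258
r46=101110 pc4: +16 =274
r47=101111 pc5: +32 =306
r48=110000 pc2: +4 =310
r49=110001 pc3: +8 =318
r50=110010 pc3: +8 =326
r51=110011 pc4: +16 =342
r52=110100 pc3: +8 =350
r53=110101 pc4: +16 =366
r54=110110 pc4: +16 =382
r55=110111 pc5: +32 =414
r56=111000 pc3: +8 =422
r57=111001 pc4: +16 =438
r58=111010 pc4: +16 =454
r59=111011 pc5: +32 =486
r60=111100 pc4: +16 =502
r61=111101 pc5: +32 =534
r62=111110 pc5: +32 =566
r63=111111 pc6: +64 =630
r64=1000000 pc1: +2 =632
r65=1000001 pc2: +4 =636
r66=1000010 pc2: +4 =640
r67=1000011 pc3: +8 =648
r68=1000100 pc2: +4 =652
r69=1000101 pc3: +8 =660
r70=1000110 pc3: +8 =668
r71=1000111 pc4: +16 =684
r72=1001000 pc2: +4 =688
r73=1001001 pc3: +8 =696
r74=1001010 pc3: +8 =704
r75=1001011 pc4: +16 =720
r76=1001100 pc3: +8 =728
r77=1001101 pc4: +16 =744
r78=1001110 pc4: +16 =760
r79=1001111 pc5: +32 =792
r80=1010000 pc2: +4 =796
r81=1010001 pc3: +8 =804
r82=1010010 pc3: +8 =812
r83=1010011 pc4: +16 =828
r84=1010100 pc3: +8 =836
r85=1010101 pc4: +16 =852
r86=1010110 pc4: +16 =868
r87=1010111 pc5: +32 =900
r88=1011000 pc3: +8 =908
r89=1011001 pc4: +16 =924
r90=1011010 pc4: +16 =940
r91=1011011 pc5: +32 =972
r92=1011100 pc4: +16 =988
r93=1011101 pc5: +32 =1020
r94=1011110 pc5: +32 =1052
r95=1011111 pc6: +64 =1116
r96=1100000 pc2: +4 =1120
r97=1100001 pc3: +8 =1128
r98=1100010 pc3: +8 =1136
r99=1100011 pc4: +16 =1152
r100=1100100 pc3: +8 =1160
r101=1100101 pc4: +16 =1176
r102=1100110 pc4: +16 =1192
r103=1100111 pc5: +32 =1224
r104=1101000 pc3: +8 =1232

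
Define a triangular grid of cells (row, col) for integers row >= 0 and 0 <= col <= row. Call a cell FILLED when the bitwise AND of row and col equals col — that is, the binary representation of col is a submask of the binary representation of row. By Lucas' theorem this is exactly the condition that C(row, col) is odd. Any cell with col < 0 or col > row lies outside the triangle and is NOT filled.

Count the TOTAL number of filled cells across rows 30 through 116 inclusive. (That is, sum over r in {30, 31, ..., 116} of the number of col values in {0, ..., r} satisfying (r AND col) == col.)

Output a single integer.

r30=11110 pc4: +16 =16
r31=11111 pc5: +32 =48
r32=100000 pc1: +2 =50
r33=100001 pc2: +4 =54
r34=100010 pc2: +4 =58
r35=100011 pc3: +8 =66
r36=100100 pc2: +4 =70
r37=100101 pc3: +8 =78
r38=100110 pc3: +8 =86
r39=100111 pc4: +16 =102
r40=101000 pc2: +4 =106
r41=101001 pc3: +8 =114
r42=101010 pc3: +8 =122
r43=101011 pc4: +16 =138
r44=101100 pc3: +8 =146
r45=101101 pc4: +16 =162
r46=101110 pc4: +16 =178
r47=101111 pc5: +32 =210
r48=110000 pc2: +4 =214
r49=110001 pc3: +8 =222
r50=110010 pc3: +8 =230
r51=110011 pc4: +16 =246
r52=110100 pc3: +8 =254
r53=110101 pc4: +16 =270
r54=110110 pc4: +16 =286
r55=110111 pc5: +32 =318
r56=111000 pc3: +8 =326
r57=111001 pc4: +16 =342
r58=111010 pc4: +16 =358
r59=111011 pc5: +32 =390
r60=111100 pc4: +16 =406
r61=111101 pc5: +32 =438
r62=111110 pc5: +32 =470
r63=111111 pc6: +64 =534
r64=1000000 pc1: +2 =536
r65=1000001 pc2: +4 =540
r66=1000010 pc2: +4 =544
r67=1000011 pc3: +8 =552
r68=1000100 pc2: +4 =556
r69=1000101 pc3: +8 =564
r70=1000110 pc3: +8 =572
r71=1000111 pc4: +16 =588
r72=1001000 pc2: +4 =592
r73=1001001 pc3: +8 =600
r74=1001010 pc3: +8 =608
r75=1001011 pc4: +16 =624
r76=1001100 pc3: +8 =632
r77=1001101 pc4: +16 =648
r78=1001110 pc4: +16 =664
r79=1001111 pc5: +32 =696
r80=1010000 pc2: +4 =700
r81=1010001 pc3: +8 =708
r82=1010010 pc3: +8 =716
r83=1010011 pc4: +16 =732
r84=1010100 pc3: +8 =740
r85=1010101 pc4: +16 =756
r86=1010110 pc4: +16 =772
r87=1010111 pc5: +32 =804
r88=1011000 pc3: +8 =812
r89=1011001 pc4: +16 =828
r90=1011010 pc4: +16 =844
r91=1011011 pc5: +32 =876
r92=1011100 pc4: +16 =892
r93=1011101 pc5: +32 =924
r94=1011110 pc5: +32 =956
r95=1011111 pc6: +64 =1020
r96=1100000 pc2: +4 =1024
r97=1100001 pc3: +8 =1032
r98=1100010 pc3: +8 =1040
r99=1100011 pc4: +16 =1056
r100=1100100 pc3: +8 =1064
r101=1100101 pc4: +16 =1080
r102=1100110 pc4: +16 =1096
r103=1100111 pc5: +32 =1128
r104=1101000 pc3: +8 =1136
r105=1101001 pc4: +16 =1152
r106=1101010 pc4: +16 =1168
r107=1101011 pc5: +32 =1200
r108=1101100 pc4: +16 =1216
r109=1101101 pc5: +32 =1248
r110=1101110 pc5: +32 =1280
r111=1101111 pc6: +64 =1344
r112=1110000 pc3: +8 =1352
r113=1110001 pc4: +16 =1368
r114=1110010 pc4: +16 =1384
r115=1110011 pc5: +32 =1416
r116=1110100 pc4: +16 =1432

Answer: 1432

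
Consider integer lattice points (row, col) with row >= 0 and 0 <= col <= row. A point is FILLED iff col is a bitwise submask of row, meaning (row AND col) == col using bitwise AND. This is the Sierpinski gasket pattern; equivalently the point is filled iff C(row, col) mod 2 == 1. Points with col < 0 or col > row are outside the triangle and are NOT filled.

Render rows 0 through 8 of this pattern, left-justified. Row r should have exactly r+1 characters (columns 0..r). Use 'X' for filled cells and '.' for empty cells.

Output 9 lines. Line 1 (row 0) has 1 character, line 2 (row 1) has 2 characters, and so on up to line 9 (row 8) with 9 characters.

r0=0: X
r1=1: XX
r2=10: X.X
r3=11: XXXX
r4=100: X...X
r5=101: XX..XX
r6=110: X.X.X.X
r7=111: XXXXXXXX
r8=1000: X.......X

Answer: X
XX
X.X
XXXX
X...X
XX..XX
X.X.X.X
XXXXXXXX
X.......X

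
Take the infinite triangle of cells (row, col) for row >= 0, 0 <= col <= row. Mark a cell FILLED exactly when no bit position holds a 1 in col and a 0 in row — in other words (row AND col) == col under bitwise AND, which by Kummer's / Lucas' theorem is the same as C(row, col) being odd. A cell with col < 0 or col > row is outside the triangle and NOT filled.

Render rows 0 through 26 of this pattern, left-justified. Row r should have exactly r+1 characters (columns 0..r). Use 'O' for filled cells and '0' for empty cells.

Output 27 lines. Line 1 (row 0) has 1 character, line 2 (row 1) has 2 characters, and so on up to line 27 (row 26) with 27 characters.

r0=0: O
r1=1: OO
r2=10: O0O
r3=11: OOOO
r4=100: O000O
r5=101: OO00OO
r6=110: O0O0O0O
r7=111: OOOOOOOO
r8=1000: O0000000O
r9=1001: OO000000OO
r10=1010: O0O00000O0O
r11=1011: OOOO0000OOOO
r12=1100: O000O000O000O
r13=1101: OO00OO00OO00OO
r14=1110: O0O0O0O0O0O0O0O
r15=1111: OOOOOOOOOOOOOOOO
r16=10000: O000000000000000O
r17=10001: OO00000000000000OO
r18=10010: O0O0000000000000O0O
r19=10011: OOOO000000000000OOOO
r20=10100: O000O00000000000O000O
r21=10101: OO00OO0000000000OO00OO
r22=10110: O0O0O0O000000000O0O0O0O
r23=10111: OOOOOOOO00000000OOOOOOOO
r24=11000: O0000000O0000000O0000000O
r25=11001: OO000000OO000000OO000000OO
r26=11010: O0O00000O0O00000O0O00000O0O

Answer: O
OO
O0O
OOOO
O000O
OO00OO
O0O0O0O
OOOOOOOO
O0000000O
OO000000OO
O0O00000O0O
OOOO0000OOOO
O000O000O000O
OO00OO00OO00OO
O0O0O0O0O0O0O0O
OOOOOOOOOOOOOOOO
O000000000000000O
OO00000000000000OO
O0O0000000000000O0O
OOOO000000000000OOOO
O000O00000000000O000O
OO00OO0000000000OO00OO
O0O0O0O000000000O0O0O0O
OOOOOOOO00000000OOOOOOOO
O0000000O0000000O0000000O
OO000000OO000000OO000000OO
O0O00000O0O00000O0O00000O0O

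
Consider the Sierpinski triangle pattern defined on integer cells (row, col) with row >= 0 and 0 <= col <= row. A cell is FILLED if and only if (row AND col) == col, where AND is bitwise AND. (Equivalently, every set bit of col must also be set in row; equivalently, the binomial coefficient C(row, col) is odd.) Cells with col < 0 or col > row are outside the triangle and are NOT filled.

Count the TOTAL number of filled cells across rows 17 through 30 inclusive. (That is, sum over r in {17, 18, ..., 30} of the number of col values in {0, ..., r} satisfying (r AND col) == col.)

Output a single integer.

Answer: 128

Derivation:
r17=10001 pc2: +4 =4
r18=10010 pc2: +4 =8
r19=10011 pc3: +8 =16
r20=10100 pc2: +4 =20
r21=10101 pc3: +8 =28
r22=10110 pc3: +8 =36
r23=10111 pc4: +16 =52
r24=11000 pc2: +4 =56
r25=11001 pc3: +8 =64
r26=11010 pc3: +8 =72
r27=11011 pc4: +16 =88
r28=11100 pc3: +8 =96
r29=11101 pc4: +16 =112
r30=11110 pc4: +16 =128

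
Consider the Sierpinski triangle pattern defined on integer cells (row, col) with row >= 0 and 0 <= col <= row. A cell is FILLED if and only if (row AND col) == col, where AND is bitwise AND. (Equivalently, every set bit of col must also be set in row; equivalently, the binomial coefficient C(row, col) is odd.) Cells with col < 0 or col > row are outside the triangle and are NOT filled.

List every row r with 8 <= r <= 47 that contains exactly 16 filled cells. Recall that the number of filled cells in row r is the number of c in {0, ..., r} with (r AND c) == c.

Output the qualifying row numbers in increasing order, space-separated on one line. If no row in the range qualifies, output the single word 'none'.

Row r has 2^popcount(r) filled cells, so we need popcount(r) = log2(16) = 4.
Scan r = 8..47 and keep those with exactly 4 one-bits:
r=8=1000 popcount=1 -> skip
r=9=1001 popcount=2 -> skip
r=10=1010 popcount=2 -> skip
r=11=1011 popcount=3 -> skip
r=12=1100 popcount=2 -> skip
r=13=1101 popcount=3 -> skip
r=14=1110 popcount=3 -> skip
r=15=1111 popcount=4 -> KEEP
r=16=10000 popcount=1 -> skip
r=17=10001 popcount=2 -> skip
r=18=10010 popcount=2 -> skip
r=19=10011 popcount=3 -> skip
r=20=10100 popcount=2 -> skip
r=21=10101 popcount=3 -> skip
r=22=10110 popcount=3 -> skip
r=23=10111 popcount=4 -> KEEP
r=24=11000 popcount=2 -> skip
r=25=11001 popcount=3 -> skip
r=26=11010 popcount=3 -> skip
r=27=11011 popcount=4 -> KEEP
r=28=11100 popcount=3 -> skip
r=29=11101 popcount=4 -> KEEP
r=30=11110 popcount=4 -> KEEP
r=31=11111 popcount=5 -> skip
r=32=100000 popcount=1 -> skip
r=33=100001 popcount=2 -> skip
r=34=100010 popcount=2 -> skip
r=35=100011 popcount=3 -> skip
r=36=100100 popcount=2 -> skip
r=37=100101 popcount=3 -> skip
r=38=100110 popcount=3 -> skip
r=39=100111 popcount=4 -> KEEP
r=40=101000 popcount=2 -> skip
r=41=101001 popcount=3 -> skip
r=42=101010 popcount=3 -> skip
r=43=101011 popcount=4 -> KEEP
r=44=101100 popcount=3 -> skip
r=45=101101 popcount=4 -> KEEP
r=46=101110 popcount=4 -> KEEP
r=47=101111 popcount=5 -> skip
Kept rows: 15 23 27 29 30 39 43 45 46

Answer: 15 23 27 29 30 39 43 45 46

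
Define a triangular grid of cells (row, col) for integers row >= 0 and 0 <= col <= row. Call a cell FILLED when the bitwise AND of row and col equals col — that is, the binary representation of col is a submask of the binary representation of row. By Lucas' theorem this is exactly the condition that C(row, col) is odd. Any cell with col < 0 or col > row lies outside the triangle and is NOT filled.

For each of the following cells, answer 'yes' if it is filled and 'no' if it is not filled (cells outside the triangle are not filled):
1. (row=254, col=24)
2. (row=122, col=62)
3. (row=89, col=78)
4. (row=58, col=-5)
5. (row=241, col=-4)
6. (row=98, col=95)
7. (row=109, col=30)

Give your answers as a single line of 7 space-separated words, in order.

(254,24): row=0b11111110, col=0b11000, row AND col = 0b11000 = 24; 24 == 24 -> filled
(122,62): row=0b1111010, col=0b111110, row AND col = 0b111010 = 58; 58 != 62 -> empty
(89,78): row=0b1011001, col=0b1001110, row AND col = 0b1001000 = 72; 72 != 78 -> empty
(58,-5): col outside [0, 58] -> not filled
(241,-4): col outside [0, 241] -> not filled
(98,95): row=0b1100010, col=0b1011111, row AND col = 0b1000010 = 66; 66 != 95 -> empty
(109,30): row=0b1101101, col=0b11110, row AND col = 0b1100 = 12; 12 != 30 -> empty

Answer: yes no no no no no no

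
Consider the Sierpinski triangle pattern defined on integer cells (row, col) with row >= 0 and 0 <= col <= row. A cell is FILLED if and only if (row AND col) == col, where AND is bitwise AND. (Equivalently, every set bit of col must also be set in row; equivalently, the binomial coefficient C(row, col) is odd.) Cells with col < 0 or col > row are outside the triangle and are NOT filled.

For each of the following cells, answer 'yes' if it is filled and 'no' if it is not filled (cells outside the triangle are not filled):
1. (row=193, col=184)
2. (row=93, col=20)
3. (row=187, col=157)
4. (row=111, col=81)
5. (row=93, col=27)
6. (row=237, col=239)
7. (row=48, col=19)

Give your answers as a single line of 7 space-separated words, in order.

(193,184): row=0b11000001, col=0b10111000, row AND col = 0b10000000 = 128; 128 != 184 -> empty
(93,20): row=0b1011101, col=0b10100, row AND col = 0b10100 = 20; 20 == 20 -> filled
(187,157): row=0b10111011, col=0b10011101, row AND col = 0b10011001 = 153; 153 != 157 -> empty
(111,81): row=0b1101111, col=0b1010001, row AND col = 0b1000001 = 65; 65 != 81 -> empty
(93,27): row=0b1011101, col=0b11011, row AND col = 0b11001 = 25; 25 != 27 -> empty
(237,239): col outside [0, 237] -> not filled
(48,19): row=0b110000, col=0b10011, row AND col = 0b10000 = 16; 16 != 19 -> empty

Answer: no yes no no no no no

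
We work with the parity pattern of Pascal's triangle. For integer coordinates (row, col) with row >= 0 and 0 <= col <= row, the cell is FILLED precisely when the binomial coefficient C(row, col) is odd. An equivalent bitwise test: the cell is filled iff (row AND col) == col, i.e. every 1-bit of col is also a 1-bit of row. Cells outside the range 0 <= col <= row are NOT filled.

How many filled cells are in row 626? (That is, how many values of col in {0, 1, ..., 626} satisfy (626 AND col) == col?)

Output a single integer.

Answer: 32

Derivation:
626 in binary = 1001110010
popcount(626) = number of 1-bits in 1001110010 = 5
A col c satisfies (626 AND c) == c iff every set bit of c is also set in 626; each of the 5 set bits of 626 can independently be on or off in c.
count = 2^5 = 32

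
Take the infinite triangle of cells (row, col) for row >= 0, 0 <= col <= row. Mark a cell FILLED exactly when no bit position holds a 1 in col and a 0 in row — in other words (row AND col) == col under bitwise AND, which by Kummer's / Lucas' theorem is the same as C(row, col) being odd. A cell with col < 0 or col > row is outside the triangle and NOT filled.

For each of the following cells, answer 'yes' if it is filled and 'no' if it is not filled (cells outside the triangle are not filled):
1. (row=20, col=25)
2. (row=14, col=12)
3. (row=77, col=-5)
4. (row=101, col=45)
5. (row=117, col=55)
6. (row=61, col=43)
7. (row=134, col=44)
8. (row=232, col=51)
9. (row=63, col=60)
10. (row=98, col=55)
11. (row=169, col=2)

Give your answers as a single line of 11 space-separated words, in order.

Answer: no yes no no no no no no yes no no

Derivation:
(20,25): col outside [0, 20] -> not filled
(14,12): row=0b1110, col=0b1100, row AND col = 0b1100 = 12; 12 == 12 -> filled
(77,-5): col outside [0, 77] -> not filled
(101,45): row=0b1100101, col=0b101101, row AND col = 0b100101 = 37; 37 != 45 -> empty
(117,55): row=0b1110101, col=0b110111, row AND col = 0b110101 = 53; 53 != 55 -> empty
(61,43): row=0b111101, col=0b101011, row AND col = 0b101001 = 41; 41 != 43 -> empty
(134,44): row=0b10000110, col=0b101100, row AND col = 0b100 = 4; 4 != 44 -> empty
(232,51): row=0b11101000, col=0b110011, row AND col = 0b100000 = 32; 32 != 51 -> empty
(63,60): row=0b111111, col=0b111100, row AND col = 0b111100 = 60; 60 == 60 -> filled
(98,55): row=0b1100010, col=0b110111, row AND col = 0b100010 = 34; 34 != 55 -> empty
(169,2): row=0b10101001, col=0b10, row AND col = 0b0 = 0; 0 != 2 -> empty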